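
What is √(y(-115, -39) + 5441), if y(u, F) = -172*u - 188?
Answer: √25033 ≈ 158.22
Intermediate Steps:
y(u, F) = -188 - 172*u
√(y(-115, -39) + 5441) = √((-188 - 172*(-115)) + 5441) = √((-188 + 19780) + 5441) = √(19592 + 5441) = √25033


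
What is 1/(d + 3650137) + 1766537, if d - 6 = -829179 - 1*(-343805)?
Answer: 5590681534954/3164769 ≈ 1.7665e+6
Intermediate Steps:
d = -485368 (d = 6 + (-829179 - 1*(-343805)) = 6 + (-829179 + 343805) = 6 - 485374 = -485368)
1/(d + 3650137) + 1766537 = 1/(-485368 + 3650137) + 1766537 = 1/3164769 + 1766537 = 5590681534954/3164769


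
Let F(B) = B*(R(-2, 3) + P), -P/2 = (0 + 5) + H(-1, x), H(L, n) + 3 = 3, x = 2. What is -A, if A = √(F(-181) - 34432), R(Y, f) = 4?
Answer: -I*√33346 ≈ -182.61*I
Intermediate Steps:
H(L, n) = 0 (H(L, n) = -3 + 3 = 0)
P = -10 (P = -2*((0 + 5) + 0) = -2*(5 + 0) = -2*5 = -10)
F(B) = -6*B (F(B) = B*(4 - 10) = B*(-6) = -6*B)
A = I*√33346 (A = √(-6*(-181) - 34432) = √(1086 - 34432) = √(-33346) = I*√33346 ≈ 182.61*I)
-A = -I*√33346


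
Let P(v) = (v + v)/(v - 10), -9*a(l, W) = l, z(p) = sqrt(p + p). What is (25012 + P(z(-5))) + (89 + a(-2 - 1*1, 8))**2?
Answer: 3266270/99 - 2*I*sqrt(10)/11 ≈ 32993.0 - 0.57496*I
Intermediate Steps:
z(p) = sqrt(2)*sqrt(p) (z(p) = sqrt(2*p) = sqrt(2)*sqrt(p))
a(l, W) = -l/9
P(v) = 2*v/(-10 + v) (P(v) = (2*v)/(-10 + v) = 2*v/(-10 + v))
(25012 + P(z(-5))) + (89 + a(-2 - 1*1, 8))**2 = (25012 + 2*(sqrt(2)*sqrt(-5))/(-10 + sqrt(2)*sqrt(-5))) + (89 - (-2 - 1*1)/9)**2 = (25012 + 2*(sqrt(2)*(I*sqrt(5)))/(-10 + sqrt(2)*(I*sqrt(5)))) + (89 - (-2 - 1)/9)**2 = (25012 + 2*(I*sqrt(10))/(-10 + I*sqrt(10))) + (89 - 1/9*(-3))**2 = (25012 + 2*I*sqrt(10)/(-10 + I*sqrt(10))) + (89 + 1/3)**2 = (25012 + 2*I*sqrt(10)/(-10 + I*sqrt(10))) + (268/3)**2 = (25012 + 2*I*sqrt(10)/(-10 + I*sqrt(10))) + 71824/9 = 296932/9 + 2*I*sqrt(10)/(-10 + I*sqrt(10))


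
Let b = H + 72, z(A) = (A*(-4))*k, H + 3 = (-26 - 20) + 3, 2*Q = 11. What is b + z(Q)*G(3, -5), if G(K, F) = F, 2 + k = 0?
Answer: -194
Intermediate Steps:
k = -2 (k = -2 + 0 = -2)
Q = 11/2 (Q = (½)*11 = 11/2 ≈ 5.5000)
H = -46 (H = -3 + ((-26 - 20) + 3) = -3 + (-46 + 3) = -3 - 43 = -46)
z(A) = 8*A (z(A) = (A*(-4))*(-2) = -4*A*(-2) = 8*A)
b = 26 (b = -46 + 72 = 26)
b + z(Q)*G(3, -5) = 26 + (8*(11/2))*(-5) = 26 + 44*(-5) = 26 - 220 = -194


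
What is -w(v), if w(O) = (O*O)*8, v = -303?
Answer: -734472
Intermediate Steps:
w(O) = 8*O**2 (w(O) = O**2*8 = 8*O**2)
-w(v) = -8*(-303)**2 = -8*91809 = -1*734472 = -734472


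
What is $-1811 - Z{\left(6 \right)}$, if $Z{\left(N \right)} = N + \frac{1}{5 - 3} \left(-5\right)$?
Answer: $- \frac{3629}{2} \approx -1814.5$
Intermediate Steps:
$Z{\left(N \right)} = - \frac{5}{2} + N$ ($Z{\left(N \right)} = N + \frac{1}{2} \left(-5\right) = N - \frac{5}{2} = - \frac{5}{2} + N$)
$-1811 - Z{\left(6 \right)} = -1811 - \left(- \frac{5}{2} + 6\right) = -1811 - \frac{7}{2} = - \frac{3629}{2}$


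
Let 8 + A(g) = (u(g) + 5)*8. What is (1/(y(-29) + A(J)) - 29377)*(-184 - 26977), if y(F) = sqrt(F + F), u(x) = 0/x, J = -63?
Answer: 431668170501/541 + 27161*I*sqrt(58)/1082 ≈ 7.9791e+8 + 191.18*I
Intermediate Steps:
u(x) = 0
A(g) = 32 (A(g) = -8 + (0 + 5)*8 = -8 + 5*8 = -8 + 40 = 32)
y(F) = sqrt(2)*sqrt(F) (y(F) = sqrt(2*F) = sqrt(2)*sqrt(F))
(1/(y(-29) + A(J)) - 29377)*(-184 - 26977) = (1/(sqrt(2)*sqrt(-29) + 32) - 29377)*(-184 - 26977) = (1/(sqrt(2)*(I*sqrt(29)) + 32) - 29377)*(-27161) = (1/(I*sqrt(58) + 32) - 29377)*(-27161) = (1/(32 + I*sqrt(58)) - 29377)*(-27161) = (-29377 + 1/(32 + I*sqrt(58)))*(-27161) = 797908697 - 27161/(32 + I*sqrt(58))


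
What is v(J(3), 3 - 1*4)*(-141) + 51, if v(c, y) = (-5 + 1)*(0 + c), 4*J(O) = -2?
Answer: -231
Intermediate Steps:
J(O) = -1/2 (J(O) = (1/4)*(-2) = -1/2)
v(c, y) = -4*c
v(J(3), 3 - 1*4)*(-141) + 51 = -4*(-1/2)*(-141) + 51 = 2*(-141) + 51 = -282 + 51 = -231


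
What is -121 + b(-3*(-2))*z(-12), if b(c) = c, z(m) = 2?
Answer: -109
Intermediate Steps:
-121 + b(-3*(-2))*z(-12) = -121 - 3*(-2)*2 = -121 + 6*2 = -121 + 12 = -109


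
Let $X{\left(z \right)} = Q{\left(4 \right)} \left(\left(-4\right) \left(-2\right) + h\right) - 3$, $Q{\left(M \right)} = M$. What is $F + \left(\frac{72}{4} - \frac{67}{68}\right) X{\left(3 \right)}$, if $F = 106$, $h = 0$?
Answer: $\frac{40761}{68} \approx 599.43$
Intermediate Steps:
$X{\left(z \right)} = 29$ ($X{\left(z \right)} = 4 \left(\left(-4\right) \left(-2\right) + 0\right) - 3 = 4 \left(8 + 0\right) - 3 = 4 \cdot 8 - 3 = 32 - 3 = 29$)
$F + \left(\frac{72}{4} - \frac{67}{68}\right) X{\left(3 \right)} = 106 + \left(\frac{72}{4} - \frac{67}{68}\right) 29 = 106 + \left(72 \cdot \frac{1}{4} - \frac{67}{68}\right) 29 = 106 + \left(18 - \frac{67}{68}\right) 29 = 106 + \frac{1157}{68} \cdot 29 = 106 + \frac{33553}{68} = \frac{40761}{68}$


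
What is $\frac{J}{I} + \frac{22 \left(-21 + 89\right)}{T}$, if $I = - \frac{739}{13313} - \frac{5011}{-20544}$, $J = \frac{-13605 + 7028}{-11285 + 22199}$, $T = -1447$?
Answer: $- \frac{5364856152168}{1267572374773} \approx -4.2324$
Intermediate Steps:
$J = - \frac{6577}{10914} \approx -0.60262$
$I = \frac{51529427}{273502272}$ ($I = \left(-739\right) \frac{1}{13313} - - \frac{5011}{20544} = - \frac{739}{13313} + \frac{5011}{20544} = \frac{51529427}{273502272} \approx 0.18841$)
$\frac{J}{I} + \frac{22 \left(-21 + 89\right)}{T} = - \frac{6577}{10914 \cdot \frac{51529427}{273502272}} + \frac{22 \left(-21 + 89\right)}{-1447} = \left(- \frac{6577}{10914}\right) \frac{273502272}{51529427} + 22 \cdot 68 \left(- \frac{1}{1447}\right) = - \frac{2801907232}{876000259} + 1496 \left(- \frac{1}{1447}\right) = - \frac{2801907232}{876000259} - \frac{1496}{1447} = - \frac{5364856152168}{1267572374773}$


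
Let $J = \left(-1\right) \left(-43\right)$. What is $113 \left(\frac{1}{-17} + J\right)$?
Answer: $\frac{82490}{17} \approx 4852.4$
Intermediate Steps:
$J = 43$
$113 \left(\frac{1}{-17} + J\right) = 113 \left(\frac{1}{-17} + 43\right) = 113 \left(- \frac{1}{17} + 43\right) = 113 \cdot \frac{730}{17} = \frac{82490}{17}$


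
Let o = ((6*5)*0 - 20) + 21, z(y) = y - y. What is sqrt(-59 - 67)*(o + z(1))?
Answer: 3*I*sqrt(14) ≈ 11.225*I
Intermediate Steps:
z(y) = 0
o = 1 (o = (30*0 - 20) + 21 = (0 - 20) + 21 = -20 + 21 = 1)
sqrt(-59 - 67)*(o + z(1)) = sqrt(-59 - 67)*(1 + 0) = sqrt(-126)*1 = (3*I*sqrt(14))*1 = 3*I*sqrt(14)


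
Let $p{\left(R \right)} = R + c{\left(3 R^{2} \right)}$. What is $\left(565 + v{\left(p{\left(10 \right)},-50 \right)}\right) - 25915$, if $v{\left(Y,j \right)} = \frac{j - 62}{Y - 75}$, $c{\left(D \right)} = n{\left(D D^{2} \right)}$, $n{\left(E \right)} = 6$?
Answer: $- \frac{1495538}{59} \approx -25348.0$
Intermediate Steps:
$c{\left(D \right)} = 6$
$p{\left(R \right)} = 6 + R$ ($p{\left(R \right)} = R + 6 = 6 + R$)
$v{\left(Y,j \right)} = \frac{-62 + j}{-75 + Y}$
$\left(565 + v{\left(p{\left(10 \right)},-50 \right)}\right) - 25915 = \left(565 + \frac{-62 - 50}{-75 + \left(6 + 10\right)}\right) - 25915 = \left(565 + \frac{1}{-75 + 16} \left(-112\right)\right) - 25915 = \left(565 + \frac{1}{-59} \left(-112\right)\right) - 25915 = \left(565 - - \frac{112}{59}\right) - 25915 = \left(565 + \frac{112}{59}\right) - 25915 = \frac{33447}{59} - 25915 = - \frac{1495538}{59}$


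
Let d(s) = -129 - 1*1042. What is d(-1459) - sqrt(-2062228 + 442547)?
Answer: -1171 - I*sqrt(1619681) ≈ -1171.0 - 1272.7*I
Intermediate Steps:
d(s) = -1171 (d(s) = -129 - 1042 = -1171)
d(-1459) - sqrt(-2062228 + 442547) = -1171 - sqrt(-2062228 + 442547) = -1171 - sqrt(-1619681) = -1171 - I*sqrt(1619681)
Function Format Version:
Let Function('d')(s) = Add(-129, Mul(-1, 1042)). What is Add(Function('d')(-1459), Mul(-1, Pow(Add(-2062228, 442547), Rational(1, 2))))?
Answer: Add(-1171, Mul(-1, I, Pow(1619681, Rational(1, 2)))) ≈ Add(-1171.0, Mul(-1272.7, I))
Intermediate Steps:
Function('d')(s) = -1171 (Function('d')(s) = Add(-129, -1042) = -1171)
Add(Function('d')(-1459), Mul(-1, Pow(Add(-2062228, 442547), Rational(1, 2)))) = Add(-1171, Mul(-1, Pow(Add(-2062228, 442547), Rational(1, 2)))) = Add(-1171, Mul(-1, Pow(-1619681, Rational(1, 2)))) = Add(-1171, Mul(-1, Mul(I, Pow(1619681, Rational(1, 2))))) = Add(-1171, Mul(-1, I, Pow(1619681, Rational(1, 2))))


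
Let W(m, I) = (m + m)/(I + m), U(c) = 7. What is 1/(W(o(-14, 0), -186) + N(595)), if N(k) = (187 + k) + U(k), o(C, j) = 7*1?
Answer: 179/141217 ≈ 0.0012676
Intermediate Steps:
o(C, j) = 7
N(k) = 194 + k (N(k) = (187 + k) + 7 = 194 + k)
W(m, I) = 2*m/(I + m) (W(m, I) = (2*m)/(I + m) = 2*m/(I + m))
1/(W(o(-14, 0), -186) + N(595)) = 1/(2*7/(-186 + 7) + (194 + 595)) = 1/(2*7/(-179) + 789) = 1/(2*7*(-1/179) + 789) = 1/(-14/179 + 789) = 1/(141217/179) = 179/141217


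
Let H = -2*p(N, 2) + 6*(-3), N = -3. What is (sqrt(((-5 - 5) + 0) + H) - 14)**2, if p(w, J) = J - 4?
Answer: 172 - 56*I*sqrt(6) ≈ 172.0 - 137.17*I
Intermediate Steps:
p(w, J) = -4 + J
H = -14 (H = -2*(-4 + 2) + 6*(-3) = -2*(-2) - 18 = 4 - 18 = -14)
(sqrt(((-5 - 5) + 0) + H) - 14)**2 = (sqrt(((-5 - 5) + 0) - 14) - 14)**2 = (sqrt((-10 + 0) - 14) - 14)**2 = (sqrt(-10 - 14) - 14)**2 = (sqrt(-24) - 14)**2 = (2*I*sqrt(6) - 14)**2 = (-14 + 2*I*sqrt(6))**2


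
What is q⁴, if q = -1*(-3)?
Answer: 81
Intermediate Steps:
q = 3
q⁴ = 3⁴ = 81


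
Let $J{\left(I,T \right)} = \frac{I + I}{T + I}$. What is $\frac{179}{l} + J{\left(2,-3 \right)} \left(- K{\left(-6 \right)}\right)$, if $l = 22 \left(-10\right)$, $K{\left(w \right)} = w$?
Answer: $- \frac{5459}{220} \approx -24.814$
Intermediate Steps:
$J{\left(I,T \right)} = \frac{2 I}{I + T}$
$l = -220$
$\frac{179}{l} + J{\left(2,-3 \right)} \left(- K{\left(-6 \right)}\right) = \frac{179}{-220} + 2 \cdot 2 \frac{1}{2 - 3} \left(\left(-1\right) \left(-6\right)\right) = 179 \left(- \frac{1}{220}\right) + 2 \cdot 2 \frac{1}{-1} \cdot 6 = - \frac{179}{220} + 2 \cdot 2 \left(-1\right) 6 = - \frac{179}{220} - 24 = - \frac{5459}{220}$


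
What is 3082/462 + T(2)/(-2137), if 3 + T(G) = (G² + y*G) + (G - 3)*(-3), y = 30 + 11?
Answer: 3273251/493647 ≈ 6.6308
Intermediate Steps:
y = 41
T(G) = 6 + G² + 38*G (T(G) = -3 + ((G² + 41*G) + (G - 3)*(-3)) = -3 + ((G² + 41*G) + (-3 + G)*(-3)) = -3 + ((G² + 41*G) + (9 - 3*G)) = -3 + (9 + G² + 38*G) = 6 + G² + 38*G)
3082/462 + T(2)/(-2137) = 3082/462 + (6 + 2² + 38*2)/(-2137) = 3082*(1/462) + (6 + 4 + 76)*(-1/2137) = 1541/231 + 86*(-1/2137) = 1541/231 - 86/2137 = 3273251/493647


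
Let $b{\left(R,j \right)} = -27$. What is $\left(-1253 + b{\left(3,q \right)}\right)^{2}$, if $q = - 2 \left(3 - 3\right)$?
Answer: $1638400$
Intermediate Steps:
$q = 0$ ($q = \left(-2\right) 0 = 0$)
$\left(-1253 + b{\left(3,q \right)}\right)^{2} = \left(-1253 - 27\right)^{2} = \left(-1280\right)^{2} = 1638400$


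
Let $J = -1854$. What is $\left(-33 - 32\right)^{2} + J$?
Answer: $2371$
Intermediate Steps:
$\left(-33 - 32\right)^{2} + J = \left(-33 - 32\right)^{2} - 1854 = \left(-65\right)^{2} - 1854 = 4225 - 1854 = 2371$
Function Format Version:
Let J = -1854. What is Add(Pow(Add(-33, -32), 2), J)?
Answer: 2371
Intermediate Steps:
Add(Pow(Add(-33, -32), 2), J) = Add(Pow(Add(-33, -32), 2), -1854) = Add(Pow(-65, 2), -1854) = Add(4225, -1854) = 2371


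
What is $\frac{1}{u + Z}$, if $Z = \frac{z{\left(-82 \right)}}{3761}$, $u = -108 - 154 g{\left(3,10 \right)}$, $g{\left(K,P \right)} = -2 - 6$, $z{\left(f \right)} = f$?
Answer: $\frac{3761}{4227282} \approx 0.0008897$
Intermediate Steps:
$g{\left(K,P \right)} = -8$
$u = 1124$ ($u = -108 - -1232 = -108 + 1232 = 1124$)
$Z = - \frac{82}{3761} \approx -0.021803$
$\frac{1}{u + Z} = \frac{1}{1124 - \frac{82}{3761}} = \frac{1}{\frac{4227282}{3761}} = \frac{3761}{4227282}$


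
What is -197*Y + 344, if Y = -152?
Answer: 30288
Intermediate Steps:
-197*Y + 344 = -197*(-152) + 344 = 29944 + 344 = 30288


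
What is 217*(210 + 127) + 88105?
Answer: 161234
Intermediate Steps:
217*(210 + 127) + 88105 = 217*337 + 88105 = 73129 + 88105 = 161234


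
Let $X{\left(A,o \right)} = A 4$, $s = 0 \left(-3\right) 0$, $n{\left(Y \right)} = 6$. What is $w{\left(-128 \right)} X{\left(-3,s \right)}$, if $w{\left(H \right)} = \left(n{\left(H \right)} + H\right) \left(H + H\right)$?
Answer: $-374784$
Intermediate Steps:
$s = 0$ ($s = 0 \cdot 0 = 0$)
$X{\left(A,o \right)} = 4 A$
$w{\left(H \right)} = 2 H \left(6 + H\right)$ ($w{\left(H \right)} = \left(6 + H\right) \left(H + H\right) = \left(6 + H\right) 2 H = 2 H \left(6 + H\right)$)
$w{\left(-128 \right)} X{\left(-3,s \right)} = 2 \left(-128\right) \left(6 - 128\right) 4 \left(-3\right) = 2 \left(-128\right) \left(-122\right) \left(-12\right) = 31232 \left(-12\right) = -374784$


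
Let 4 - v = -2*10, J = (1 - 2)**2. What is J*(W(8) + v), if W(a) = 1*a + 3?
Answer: 35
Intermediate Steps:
J = 1 (J = (-1)**2 = 1)
W(a) = 3 + a (W(a) = a + 3 = 3 + a)
v = 24 (v = 4 - (-2)*10 = 4 - 1*(-20) = 4 + 20 = 24)
J*(W(8) + v) = 1*((3 + 8) + 24) = 1*(11 + 24) = 1*35 = 35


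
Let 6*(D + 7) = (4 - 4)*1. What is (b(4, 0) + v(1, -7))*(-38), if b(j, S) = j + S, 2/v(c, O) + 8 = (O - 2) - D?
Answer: -722/5 ≈ -144.40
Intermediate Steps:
D = -7 (D = -7 + ((4 - 4)*1)/6 = -7 + (0*1)/6 = -7 + (⅙)*0 = -7 + 0 = -7)
v(c, O) = 2/(-3 + O) (v(c, O) = 2/(-8 + ((O - 2) - 1*(-7))) = 2/(-8 + ((-2 + O) + 7)) = 2/(-8 + (5 + O)) = 2/(-3 + O))
b(j, S) = S + j
(b(4, 0) + v(1, -7))*(-38) = ((0 + 4) + 2/(-3 - 7))*(-38) = (4 + 2/(-10))*(-38) = (4 + 2*(-⅒))*(-38) = (4 - ⅕)*(-38) = (19/5)*(-38) = -722/5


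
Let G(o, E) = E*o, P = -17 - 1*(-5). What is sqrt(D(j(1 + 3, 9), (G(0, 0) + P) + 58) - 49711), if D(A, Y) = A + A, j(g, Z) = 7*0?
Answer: I*sqrt(49711) ≈ 222.96*I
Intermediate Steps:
P = -12 (P = -17 + 5 = -12)
j(g, Z) = 0
D(A, Y) = 2*A
sqrt(D(j(1 + 3, 9), (G(0, 0) + P) + 58) - 49711) = sqrt(2*0 - 49711) = sqrt(0 - 49711) = sqrt(-49711) = I*sqrt(49711)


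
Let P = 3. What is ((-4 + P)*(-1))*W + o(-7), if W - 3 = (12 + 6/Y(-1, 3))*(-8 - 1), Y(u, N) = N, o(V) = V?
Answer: -130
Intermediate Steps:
W = -123 (W = 3 + (12 + 6/3)*(-8 - 1) = 3 + (12 + 6*(1/3))*(-9) = 3 + (12 + 2)*(-9) = 3 + 14*(-9) = 3 - 126 = -123)
((-4 + P)*(-1))*W + o(-7) = ((-4 + 3)*(-1))*(-123) - 7 = -1*(-1)*(-123) - 7 = 1*(-123) - 7 = -123 - 7 = -130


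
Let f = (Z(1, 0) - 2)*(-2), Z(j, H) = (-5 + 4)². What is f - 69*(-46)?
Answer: 3176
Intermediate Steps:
Z(j, H) = 1 (Z(j, H) = (-1)² = 1)
f = 2 (f = (1 - 2)*(-2) = -1*(-2) = 2)
f - 69*(-46) = 2 - 69*(-46) = 2 + 3174 = 3176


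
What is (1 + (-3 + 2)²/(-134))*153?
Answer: 20349/134 ≈ 151.86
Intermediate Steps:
(1 + (-3 + 2)²/(-134))*153 = (1 + (-1)²*(-1/134))*153 = (1 + 1*(-1/134))*153 = (1 - 1/134)*153 = (133/134)*153 = 20349/134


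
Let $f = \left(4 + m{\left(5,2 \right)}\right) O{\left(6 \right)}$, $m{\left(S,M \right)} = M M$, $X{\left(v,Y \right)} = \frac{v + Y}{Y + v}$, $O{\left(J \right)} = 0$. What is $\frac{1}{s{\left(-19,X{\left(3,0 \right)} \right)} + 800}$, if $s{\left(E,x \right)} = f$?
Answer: $\frac{1}{800} \approx 0.00125$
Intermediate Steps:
$X{\left(v,Y \right)} = 1$ ($X{\left(v,Y \right)} = \frac{Y + v}{Y + v} = 1$)
$m{\left(S,M \right)} = M^{2}$
$f = 0$ ($f = \left(4 + 2^{2}\right) 0 = \left(4 + 4\right) 0 = 8 \cdot 0 = 0$)
$s{\left(E,x \right)} = 0$
$\frac{1}{s{\left(-19,X{\left(3,0 \right)} \right)} + 800} = \frac{1}{0 + 800} = \frac{1}{800}$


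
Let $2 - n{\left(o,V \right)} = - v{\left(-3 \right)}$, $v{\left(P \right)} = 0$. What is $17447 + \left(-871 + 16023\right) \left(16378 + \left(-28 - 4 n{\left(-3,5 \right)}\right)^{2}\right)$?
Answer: $267813895$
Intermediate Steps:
$n{\left(o,V \right)} = 2$ ($n{\left(o,V \right)} = 2 - \left(-1\right) 0 = 2 - 0 = 2 + 0 = 2$)
$17447 + \left(-871 + 16023\right) \left(16378 + \left(-28 - 4 n{\left(-3,5 \right)}\right)^{2}\right) = 17447 + \left(-871 + 16023\right) \left(16378 + \left(-28 - 8\right)^{2}\right) = 17447 + 15152 \left(16378 + \left(-28 - 8\right)^{2}\right) = 17447 + 15152 \left(16378 + \left(-36\right)^{2}\right) = 17447 + 15152 \left(16378 + 1296\right) = 17447 + 15152 \cdot 17674 = 17447 + 267796448 = 267813895$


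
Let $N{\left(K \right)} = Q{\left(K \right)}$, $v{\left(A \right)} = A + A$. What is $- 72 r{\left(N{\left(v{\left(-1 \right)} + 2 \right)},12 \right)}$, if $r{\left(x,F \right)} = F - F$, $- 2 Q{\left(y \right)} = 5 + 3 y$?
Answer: $0$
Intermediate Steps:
$v{\left(A \right)} = 2 A$
$Q{\left(y \right)} = - \frac{5}{2} - \frac{3 y}{2}$ ($Q{\left(y \right)} = - \frac{5 + 3 y}{2} = - \frac{5}{2} - \frac{3 y}{2}$)
$N{\left(K \right)} = - \frac{5}{2} - \frac{3 K}{2}$
$r{\left(x,F \right)} = 0$
$- 72 r{\left(N{\left(v{\left(-1 \right)} + 2 \right)},12 \right)} = \left(-72\right) 0 = 0$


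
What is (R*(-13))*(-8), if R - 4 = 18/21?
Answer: 3536/7 ≈ 505.14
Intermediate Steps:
R = 34/7 (R = 4 + 18/21 = 4 + 18*(1/21) = 4 + 6/7 = 34/7 ≈ 4.8571)
(R*(-13))*(-8) = ((34/7)*(-13))*(-8) = -442/7*(-8) = 3536/7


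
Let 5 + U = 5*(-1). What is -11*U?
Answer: 110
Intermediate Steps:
U = -10 (U = -5 + 5*(-1) = -5 - 5 = -10)
-11*U = -11*(-10) = 110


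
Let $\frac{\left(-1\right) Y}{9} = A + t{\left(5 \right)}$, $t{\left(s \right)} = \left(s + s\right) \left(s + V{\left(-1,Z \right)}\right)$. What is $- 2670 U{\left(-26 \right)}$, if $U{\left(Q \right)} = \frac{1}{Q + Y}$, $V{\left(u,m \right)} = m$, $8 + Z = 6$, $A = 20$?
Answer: $\frac{1335}{238} \approx 5.6092$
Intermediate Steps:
$Z = -2$ ($Z = -8 + 6 = -2$)
$t{\left(s \right)} = 2 s \left(-2 + s\right)$ ($t{\left(s \right)} = \left(s + s\right) \left(s - 2\right) = 2 s \left(-2 + s\right)$)
$Y = -450$ ($Y = - 9 \left(20 + 2 \cdot 5 \left(-2 + 5\right)\right) = - 9 \left(20 + 2 \cdot 5 \cdot 3\right) = - 9 \left(20 + 30\right) = \left(-9\right) 50 = -450$)
$U{\left(Q \right)} = \frac{1}{-450 + Q}$ ($U{\left(Q \right)} = \frac{1}{Q - 450} = \frac{1}{-450 + Q}$)
$- 2670 U{\left(-26 \right)} = - \frac{2670}{-450 - 26} = - \frac{2670}{-476} = \left(-2670\right) \left(- \frac{1}{476}\right) = \frac{1335}{238}$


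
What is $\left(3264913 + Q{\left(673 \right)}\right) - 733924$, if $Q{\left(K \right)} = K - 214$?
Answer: $2531448$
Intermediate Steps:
$Q{\left(K \right)} = -214 + K$
$\left(3264913 + Q{\left(673 \right)}\right) - 733924 = \left(3264913 + \left(-214 + 673\right)\right) - 733924 = \left(3264913 + 459\right) - 733924 = 3265372 - 733924 = 2531448$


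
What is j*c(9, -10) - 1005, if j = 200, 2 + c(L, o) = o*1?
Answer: -3405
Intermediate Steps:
c(L, o) = -2 + o (c(L, o) = -2 + o*1 = -2 + o)
j*c(9, -10) - 1005 = 200*(-2 - 10) - 1005 = 200*(-12) - 1005 = -2400 - 1005 = -3405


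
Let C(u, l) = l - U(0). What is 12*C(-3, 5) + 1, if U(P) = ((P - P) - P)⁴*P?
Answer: 61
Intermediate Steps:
U(P) = P⁵ (U(P) = (0 - P)⁴*P = (-P)⁴*P = P⁴*P = P⁵)
C(u, l) = l (C(u, l) = l - 1*0⁵ = l - 1*0 = l + 0 = l)
12*C(-3, 5) + 1 = 12*5 + 1 = 60 + 1 = 61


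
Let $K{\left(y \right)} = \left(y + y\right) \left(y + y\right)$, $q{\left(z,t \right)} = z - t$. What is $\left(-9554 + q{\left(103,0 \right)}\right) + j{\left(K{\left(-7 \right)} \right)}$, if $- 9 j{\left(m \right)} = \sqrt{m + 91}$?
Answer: $-9451 - \frac{\sqrt{287}}{9} \approx -9452.9$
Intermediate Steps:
$K{\left(y \right)} = 4 y^{2}$ ($K{\left(y \right)} = 2 y 2 y = 4 y^{2}$)
$j{\left(m \right)} = - \frac{\sqrt{91 + m}}{9}$ ($j{\left(m \right)} = - \frac{\sqrt{m + 91}}{9} = - \frac{\sqrt{91 + m}}{9}$)
$\left(-9554 + q{\left(103,0 \right)}\right) + j{\left(K{\left(-7 \right)} \right)} = \left(-9554 + \left(103 - 0\right)\right) - \frac{\sqrt{91 + 4 \left(-7\right)^{2}}}{9} = \left(-9554 + \left(103 + 0\right)\right) - \frac{\sqrt{91 + 4 \cdot 49}}{9} = \left(-9554 + 103\right) - \frac{\sqrt{91 + 196}}{9} = -9451 - \frac{\sqrt{287}}{9}$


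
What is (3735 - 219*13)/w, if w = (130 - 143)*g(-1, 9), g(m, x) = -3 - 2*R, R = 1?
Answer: 888/65 ≈ 13.662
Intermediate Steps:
g(m, x) = -5 (g(m, x) = -3 - 2*1 = -3 - 2 = -5)
w = 65 (w = (130 - 143)*(-5) = -13*(-5) = 65)
(3735 - 219*13)/w = (3735 - 219*13)/65 = (3735 - 2847)*(1/65) = 888*(1/65) = 888/65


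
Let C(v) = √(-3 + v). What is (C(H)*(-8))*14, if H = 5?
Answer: -112*√2 ≈ -158.39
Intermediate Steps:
(C(H)*(-8))*14 = (√(-3 + 5)*(-8))*14 = (√2*(-8))*14 = -8*√2*14 = -112*√2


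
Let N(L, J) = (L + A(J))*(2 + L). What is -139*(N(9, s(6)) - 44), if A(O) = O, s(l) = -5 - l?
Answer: 9174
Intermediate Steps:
N(L, J) = (2 + L)*(J + L) (N(L, J) = (L + J)*(2 + L) = (J + L)*(2 + L) = (2 + L)*(J + L))
-139*(N(9, s(6)) - 44) = -139*((9**2 + 2*(-5 - 1*6) + 2*9 + (-5 - 1*6)*9) - 44) = -139*((81 + 2*(-5 - 6) + 18 + (-5 - 6)*9) - 44) = -139*((81 + 2*(-11) + 18 - 11*9) - 44) = -139*((81 - 22 + 18 - 99) - 44) = -139*(-22 - 44) = -139*(-66) = 9174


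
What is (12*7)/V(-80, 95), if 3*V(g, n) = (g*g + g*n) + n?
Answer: -252/1105 ≈ -0.22805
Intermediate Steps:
V(g, n) = n/3 + g²/3 + g*n/3 (V(g, n) = ((g*g + g*n) + n)/3 = ((g² + g*n) + n)/3 = (n + g² + g*n)/3 = n/3 + g²/3 + g*n/3)
(12*7)/V(-80, 95) = (12*7)/((⅓)*95 + (⅓)*(-80)² + (⅓)*(-80)*95) = 84/(95/3 + (⅓)*6400 - 7600/3) = 84/(95/3 + 6400/3 - 7600/3) = 84/(-1105/3) = 84*(-3/1105) = -252/1105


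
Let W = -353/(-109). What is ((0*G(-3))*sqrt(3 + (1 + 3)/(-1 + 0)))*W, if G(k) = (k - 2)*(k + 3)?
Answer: 0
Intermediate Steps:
G(k) = (-2 + k)*(3 + k)
W = 353/109 (W = -353*(-1/109) = 353/109 ≈ 3.2385)
((0*G(-3))*sqrt(3 + (1 + 3)/(-1 + 0)))*W = ((0*(-6 - 3 + (-3)**2))*sqrt(3 + (1 + 3)/(-1 + 0)))*(353/109) = ((0*(-6 - 3 + 9))*sqrt(3 + 4/(-1)))*(353/109) = ((0*0)*sqrt(3 + 4*(-1)))*(353/109) = (0*sqrt(3 - 4))*(353/109) = (0*sqrt(-1))*(353/109) = (0*I)*(353/109) = 0*(353/109) = 0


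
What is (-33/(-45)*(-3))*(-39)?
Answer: 429/5 ≈ 85.800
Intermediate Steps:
(-33/(-45)*(-3))*(-39) = (-33*(-1/45)*(-3))*(-39) = ((11/15)*(-3))*(-39) = -11/5*(-39) = 429/5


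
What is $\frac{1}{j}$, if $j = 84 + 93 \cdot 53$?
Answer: $\frac{1}{5013} \approx 0.00019948$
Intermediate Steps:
$j = 5013$ ($j = 84 + 4929 = 5013$)
$\frac{1}{j} = \frac{1}{5013}$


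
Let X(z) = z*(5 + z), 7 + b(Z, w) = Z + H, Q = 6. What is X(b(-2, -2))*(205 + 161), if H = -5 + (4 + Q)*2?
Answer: 24156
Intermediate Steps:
H = 15 (H = -5 + (4 + 6)*2 = -5 + 10*2 = -5 + 20 = 15)
b(Z, w) = 8 + Z (b(Z, w) = -7 + (Z + 15) = -7 + (15 + Z) = 8 + Z)
X(b(-2, -2))*(205 + 161) = ((8 - 2)*(5 + (8 - 2)))*(205 + 161) = (6*(5 + 6))*366 = (6*11)*366 = 66*366 = 24156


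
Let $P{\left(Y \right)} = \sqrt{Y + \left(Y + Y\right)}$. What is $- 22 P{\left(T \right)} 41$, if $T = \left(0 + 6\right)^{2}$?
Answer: $- 5412 \sqrt{3} \approx -9373.9$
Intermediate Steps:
$T = 36$ ($T = 6^{2} = 36$)
$P{\left(Y \right)} = \sqrt{3} \sqrt{Y}$ ($P{\left(Y \right)} = \sqrt{Y + 2 Y} = \sqrt{3 Y} = \sqrt{3} \sqrt{Y}$)
$- 22 P{\left(T \right)} 41 = - 22 \sqrt{3} \sqrt{36} \cdot 41 = - 22 \sqrt{3} \cdot 6 \cdot 41 = - 22 \cdot 6 \sqrt{3} \cdot 41 = - 132 \sqrt{3} \cdot 41 = - 5412 \sqrt{3}$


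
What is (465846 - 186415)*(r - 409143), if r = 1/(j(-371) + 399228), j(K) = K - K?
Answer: -45642634425467893/399228 ≈ -1.1433e+11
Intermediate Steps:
j(K) = 0
r = 1/399228 (r = 1/(0 + 399228) = 1/399228 ≈ 2.5048e-6)
(465846 - 186415)*(r - 409143) = (465846 - 186415)*(1/399228 - 409143) = 279431*(-163341341603/399228) = -45642634425467893/399228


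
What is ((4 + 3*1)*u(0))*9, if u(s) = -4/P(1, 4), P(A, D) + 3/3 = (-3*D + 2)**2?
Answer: -28/11 ≈ -2.5455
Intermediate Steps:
P(A, D) = -1 + (2 - 3*D)**2 (P(A, D) = -1 + (-3*D + 2)**2 = -1 + (2 - 3*D)**2)
u(s) = -4/99 (u(s) = -4/(-1 + (-2 + 3*4)**2) = -4/(-1 + (-2 + 12)**2) = -4/(-1 + 10**2) = -4/(-1 + 100) = -4/99)
((4 + 3*1)*u(0))*9 = ((4 + 3*1)*(-4/99))*9 = ((4 + 3)*(-4/99))*9 = (7*(-4/99))*9 = -28/99*9 = -28/11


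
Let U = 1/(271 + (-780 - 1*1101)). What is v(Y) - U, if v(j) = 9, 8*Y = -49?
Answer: 14491/1610 ≈ 9.0006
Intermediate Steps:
Y = -49/8 (Y = (⅛)*(-49) = -49/8 ≈ -6.1250)
U = -1/1610 (U = 1/(271 + (-780 - 1101)) = 1/(271 - 1881) = 1/(-1610) = -1/1610 ≈ -0.00062112)
v(Y) - U = 9 - 1*(-1/1610) = 9 + 1/1610 = 14491/1610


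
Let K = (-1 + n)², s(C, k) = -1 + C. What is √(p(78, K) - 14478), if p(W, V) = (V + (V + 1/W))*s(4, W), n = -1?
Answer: I*√9770878/26 ≈ 120.22*I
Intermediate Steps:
K = 4 (K = (-1 - 1)² = (-2)² = 4)
p(W, V) = 3/W + 6*V (p(W, V) = (V + (V + 1/W))*(-1 + 4) = (1/W + 2*V)*3 = 3/W + 6*V)
√(p(78, K) - 14478) = √((3/78 + 6*4) - 14478) = √((3*(1/78) + 24) - 14478) = √((1/26 + 24) - 14478) = √(625/26 - 14478) = √(-375803/26) = I*√9770878/26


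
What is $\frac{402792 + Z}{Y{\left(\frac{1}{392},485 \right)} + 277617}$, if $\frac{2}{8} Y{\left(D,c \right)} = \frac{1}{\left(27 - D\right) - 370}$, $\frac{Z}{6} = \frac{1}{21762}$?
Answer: $\frac{65477268613115}{45129004807809} \approx 1.4509$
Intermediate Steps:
$Z = \frac{1}{3627}$ ($Z = \frac{6}{21762} = 6 \cdot \frac{1}{21762} = \frac{1}{3627} \approx 0.00027571$)
$Y{\left(D,c \right)} = \frac{4}{-343 - D}$ ($Y{\left(D,c \right)} = \frac{4}{\left(27 - D\right) - 370} = \frac{4}{-343 - D}$)
$\frac{402792 + Z}{Y{\left(\frac{1}{392},485 \right)} + 277617} = \frac{402792 + \frac{1}{3627}}{- \frac{4}{343 + \frac{1}{392}} + 277617} = \frac{1460926585}{3627 \left(- \frac{4}{343 + \frac{1}{392}} + 277617\right)} = \frac{1460926585}{3627 \left(- \frac{4}{\frac{134457}{392}} + 277617\right)} = \frac{1460926585}{3627 \left(\left(-4\right) \frac{392}{134457} + 277617\right)} = \frac{1460926585}{3627 \left(- \frac{1568}{134457} + 277617\right)} = \frac{1460926585}{3627 \cdot \frac{37327547401}{134457}} = \frac{1460926585}{3627} \cdot \frac{134457}{37327547401} = \frac{65477268613115}{45129004807809}$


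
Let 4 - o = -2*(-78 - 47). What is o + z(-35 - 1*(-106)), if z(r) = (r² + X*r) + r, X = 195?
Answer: 18711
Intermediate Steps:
z(r) = r² + 196*r (z(r) = (r² + 195*r) + r = r² + 196*r)
o = -246 (o = 4 - (-2)*(-78 - 47) = 4 - (-2)*(-125) = 4 - 1*250 = 4 - 250 = -246)
o + z(-35 - 1*(-106)) = -246 + (-35 - 1*(-106))*(196 + (-35 - 1*(-106))) = -246 + (-35 + 106)*(196 + (-35 + 106)) = -246 + 71*(196 + 71) = -246 + 71*267 = -246 + 18957 = 18711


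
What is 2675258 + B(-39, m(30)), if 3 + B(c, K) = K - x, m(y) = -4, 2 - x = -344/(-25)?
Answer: 66881569/25 ≈ 2.6753e+6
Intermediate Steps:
x = -294/25 (x = 2 - (-344)/(-25) = 2 - (-344)*(-1)/25 = 2 - 1*344/25 = 2 - 344/25 = -294/25 ≈ -11.760)
B(c, K) = 219/25 + K (B(c, K) = -3 + (K - 1*(-294/25)) = -3 + (K + 294/25) = -3 + (294/25 + K) = 219/25 + K)
2675258 + B(-39, m(30)) = 2675258 + (219/25 - 4) = 2675258 + 119/25 = 66881569/25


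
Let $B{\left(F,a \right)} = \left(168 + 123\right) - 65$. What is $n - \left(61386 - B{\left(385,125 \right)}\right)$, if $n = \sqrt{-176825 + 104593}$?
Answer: $-61160 + 2 i \sqrt{18058} \approx -61160.0 + 268.76 i$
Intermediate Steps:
$B{\left(F,a \right)} = 226$ ($B{\left(F,a \right)} = 291 - 65 = 226$)
$n = 2 i \sqrt{18058}$ ($n = \sqrt{-72232} = 2 i \sqrt{18058} \approx 268.76 i$)
$n - \left(61386 - B{\left(385,125 \right)}\right) = 2 i \sqrt{18058} - \left(61386 - 226\right) = 2 i \sqrt{18058} - 61160 = -61160 + 2 i \sqrt{18058}$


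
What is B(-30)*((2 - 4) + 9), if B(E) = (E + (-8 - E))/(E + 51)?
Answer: -8/3 ≈ -2.6667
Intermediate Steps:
B(E) = -8/(51 + E)
B(-30)*((2 - 4) + 9) = (-8/(51 - 30))*((2 - 4) + 9) = (-8/21)*(-2 + 9) = -8*1/21*7 = -8/21*7 = -8/3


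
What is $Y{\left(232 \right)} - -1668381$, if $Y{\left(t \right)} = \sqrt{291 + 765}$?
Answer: $1668381 + 4 \sqrt{66} \approx 1.6684 \cdot 10^{6}$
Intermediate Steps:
$Y{\left(t \right)} = 4 \sqrt{66}$ ($Y{\left(t \right)} = \sqrt{1056} = 4 \sqrt{66}$)
$Y{\left(232 \right)} - -1668381 = 4 \sqrt{66} - -1668381 = 4 \sqrt{66} + 1668381 = 1668381 + 4 \sqrt{66}$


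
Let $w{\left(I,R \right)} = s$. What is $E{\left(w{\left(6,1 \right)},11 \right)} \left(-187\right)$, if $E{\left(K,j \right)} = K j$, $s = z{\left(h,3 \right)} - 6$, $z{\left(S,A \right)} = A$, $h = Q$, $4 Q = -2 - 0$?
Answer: $6171$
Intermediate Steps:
$Q = - \frac{1}{2}$ ($Q = \frac{-2 - 0}{4} = \frac{-2 + 0}{4} = \frac{1}{4} \left(-2\right) = - \frac{1}{2} \approx -0.5$)
$h = - \frac{1}{2} \approx -0.5$
$s = -3$ ($s = 3 - 6 = -3$)
$w{\left(I,R \right)} = -3$
$E{\left(w{\left(6,1 \right)},11 \right)} \left(-187\right) = \left(-3\right) 11 \left(-187\right) = \left(-33\right) \left(-187\right) = 6171$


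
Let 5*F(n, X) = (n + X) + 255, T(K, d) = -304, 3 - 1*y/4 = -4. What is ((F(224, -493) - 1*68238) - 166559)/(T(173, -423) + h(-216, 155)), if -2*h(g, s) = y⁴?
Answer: 391333/512720 ≈ 0.76325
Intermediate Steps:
y = 28 (y = 12 - 4*(-4) = 12 + 16 = 28)
h(g, s) = -307328 (h(g, s) = -½*28⁴ = -½*614656 = -307328)
F(n, X) = 51 + X/5 + n/5 (F(n, X) = ((n + X) + 255)/5 = ((X + n) + 255)/5 = (255 + X + n)/5 = 51 + X/5 + n/5)
((F(224, -493) - 1*68238) - 166559)/(T(173, -423) + h(-216, 155)) = (((51 + (⅕)*(-493) + (⅕)*224) - 1*68238) - 166559)/(-304 - 307328) = (((51 - 493/5 + 224/5) - 68238) - 166559)/(-307632) = ((-14/5 - 68238) - 166559)*(-1/307632) = (-341204/5 - 166559)*(-1/307632) = -1173999/5*(-1/307632) = 391333/512720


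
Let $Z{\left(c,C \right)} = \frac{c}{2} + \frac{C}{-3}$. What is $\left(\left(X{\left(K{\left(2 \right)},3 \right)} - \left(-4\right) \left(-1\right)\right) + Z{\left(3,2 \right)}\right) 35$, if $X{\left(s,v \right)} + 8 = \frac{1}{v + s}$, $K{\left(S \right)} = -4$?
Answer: $- \frac{2555}{6} \approx -425.83$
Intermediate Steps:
$X{\left(s,v \right)} = -8 + \frac{1}{s + v}$ ($X{\left(s,v \right)} = -8 + \frac{1}{v + s} = -8 + \frac{1}{s + v}$)
$Z{\left(c,C \right)} = \frac{c}{2} - \frac{C}{3}$ ($Z{\left(c,C \right)} = c \frac{1}{2} + C \left(- \frac{1}{3}\right) = \frac{c}{2} - \frac{C}{3}$)
$\left(\left(X{\left(K{\left(2 \right)},3 \right)} - \left(-4\right) \left(-1\right)\right) + Z{\left(3,2 \right)}\right) 35 = \left(\left(\frac{1 - -32 - 24}{-4 + 3} - \left(-4\right) \left(-1\right)\right) + \left(\frac{1}{2} \cdot 3 - \frac{2}{3}\right)\right) 35 = \left(\left(\frac{1 + 32 - 24}{-1} - 4\right) + \left(\frac{3}{2} - \frac{2}{3}\right)\right) 35 = \left(\left(\left(-1\right) 9 - 4\right) + \frac{5}{6}\right) 35 = \left(\left(-9 - 4\right) + \frac{5}{6}\right) 35 = \left(-13 + \frac{5}{6}\right) 35 = \left(- \frac{73}{6}\right) 35 = - \frac{2555}{6}$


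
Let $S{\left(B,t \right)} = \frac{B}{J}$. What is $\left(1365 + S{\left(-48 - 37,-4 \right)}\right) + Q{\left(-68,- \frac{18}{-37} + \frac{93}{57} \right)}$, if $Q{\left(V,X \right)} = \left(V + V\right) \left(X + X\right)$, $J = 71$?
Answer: $\frac{39315922}{49913} \approx 787.69$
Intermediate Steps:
$S{\left(B,t \right)} = \frac{B}{71}$
$Q{\left(V,X \right)} = 4 V X$ ($Q{\left(V,X \right)} = 2 V 2 X = 4 V X$)
$\left(1365 + S{\left(-48 - 37,-4 \right)}\right) + Q{\left(-68,- \frac{18}{-37} + \frac{93}{57} \right)} = \left(1365 + \frac{-48 - 37}{71}\right) + 4 \left(-68\right) \left(- \frac{18}{-37} + \frac{93}{57}\right) = \left(1365 + \frac{1}{71} \left(-85\right)\right) + 4 \left(-68\right) \left(\left(-18\right) \left(- \frac{1}{37}\right) + 93 \cdot \frac{1}{57}\right) = \left(1365 - \frac{85}{71}\right) + 4 \left(-68\right) \left(\frac{18}{37} + \frac{31}{19}\right) = \frac{96830}{71} + 4 \left(-68\right) \frac{1489}{703} = \frac{96830}{71} - \frac{405008}{703} = \frac{39315922}{49913}$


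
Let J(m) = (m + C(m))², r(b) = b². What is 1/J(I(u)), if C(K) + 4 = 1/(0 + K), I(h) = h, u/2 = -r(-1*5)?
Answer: 2500/7295401 ≈ 0.00034268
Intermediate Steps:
u = -50 (u = 2*(-(-1*5)²) = 2*(-1*(-5)²) = 2*(-1*25) = 2*(-25) = -50)
C(K) = -4 + 1/K (C(K) = -4 + 1/(0 + K) = -4 + 1/K)
J(m) = (-4 + m + 1/m)² (J(m) = (m + (-4 + 1/m))² = (-4 + m + 1/m)²)
1/J(I(u)) = 1/((1 - 50*(-4 - 50))²/(-50)²) = 1/((1 - 50*(-54))²/2500) = 1/((1 + 2700)²/2500) = 1/((1/2500)*2701²) = 1/((1/2500)*7295401) = 1/(7295401/2500) = 2500/7295401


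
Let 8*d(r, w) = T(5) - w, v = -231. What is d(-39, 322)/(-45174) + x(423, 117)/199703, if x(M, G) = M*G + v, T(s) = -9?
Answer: 17868271613/72171066576 ≈ 0.24758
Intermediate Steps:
x(M, G) = -231 + G*M (x(M, G) = M*G - 231 = G*M - 231 = -231 + G*M)
d(r, w) = -9/8 - w/8 (d(r, w) = (-9 - w)/8 = -9/8 - w/8)
d(-39, 322)/(-45174) + x(423, 117)/199703 = (-9/8 - ⅛*322)/(-45174) + (-231 + 117*423)/199703 = (-9/8 - 161/4)*(-1/45174) + (-231 + 49491)*(1/199703) = -331/8*(-1/45174) + 49260*(1/199703) = 331/361392 + 49260/199703 = 17868271613/72171066576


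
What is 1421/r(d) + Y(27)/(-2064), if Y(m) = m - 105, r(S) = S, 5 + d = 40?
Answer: 69897/1720 ≈ 40.638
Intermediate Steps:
d = 35 (d = -5 + 40 = 35)
Y(m) = -105 + m
1421/r(d) + Y(27)/(-2064) = 1421/35 + (-105 + 27)/(-2064) = 1421*(1/35) - 78*(-1/2064) = 203/5 + 13/344 = 69897/1720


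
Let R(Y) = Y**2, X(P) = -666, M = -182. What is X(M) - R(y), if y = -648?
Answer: -420570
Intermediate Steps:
X(M) - R(y) = -666 - 1*(-648)**2 = -666 - 1*419904 = -666 - 419904 = -420570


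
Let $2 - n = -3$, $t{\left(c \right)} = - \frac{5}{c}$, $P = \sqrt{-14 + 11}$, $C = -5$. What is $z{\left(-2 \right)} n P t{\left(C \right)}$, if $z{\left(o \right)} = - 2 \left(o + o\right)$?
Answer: $40 i \sqrt{3} \approx 69.282 i$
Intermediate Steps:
$P = i \sqrt{3}$ ($P = \sqrt{-3} = i \sqrt{3} \approx 1.732 i$)
$z{\left(o \right)} = - 4 o$ ($z{\left(o \right)} = - 2 \cdot 2 o = - 4 o$)
$n = 5$ ($n = 2 - -3 = 2 + 3 = 5$)
$z{\left(-2 \right)} n P t{\left(C \right)} = \left(-4\right) \left(-2\right) 5 i \sqrt{3} \left(- \frac{5}{-5}\right) = 8 \cdot 5 i \sqrt{3} \left(\left(-5\right) \left(- \frac{1}{5}\right)\right) = 40 i \sqrt{3} \cdot 1 = 40 i \sqrt{3}$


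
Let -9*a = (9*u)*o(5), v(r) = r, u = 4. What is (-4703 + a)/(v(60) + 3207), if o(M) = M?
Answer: -4723/3267 ≈ -1.4457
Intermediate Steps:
a = -20 (a = -9*4*5/9 = -4*5 = -1/9*180 = -20)
(-4703 + a)/(v(60) + 3207) = (-4703 - 20)/(60 + 3207) = -4723/3267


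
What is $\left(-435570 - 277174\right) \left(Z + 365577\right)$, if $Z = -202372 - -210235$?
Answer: $-266167119360$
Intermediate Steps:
$Z = 7863$ ($Z = -202372 + 210235 = 7863$)
$\left(-435570 - 277174\right) \left(Z + 365577\right) = \left(-435570 - 277174\right) \left(7863 + 365577\right) = \left(-712744\right) 373440 = -266167119360$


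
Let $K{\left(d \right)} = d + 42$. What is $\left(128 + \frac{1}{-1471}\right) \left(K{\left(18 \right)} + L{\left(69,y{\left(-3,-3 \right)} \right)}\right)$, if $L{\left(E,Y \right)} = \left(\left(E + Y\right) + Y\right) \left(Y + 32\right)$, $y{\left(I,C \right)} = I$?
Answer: $\frac{355297569}{1471} \approx 2.4153 \cdot 10^{5}$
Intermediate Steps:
$K{\left(d \right)} = 42 + d$
$L{\left(E,Y \right)} = \left(32 + Y\right) \left(E + 2 Y\right)$ ($L{\left(E,Y \right)} = \left(E + 2 Y\right) \left(32 + Y\right) = \left(32 + Y\right) \left(E + 2 Y\right)$)
$\left(128 + \frac{1}{-1471}\right) \left(K{\left(18 \right)} + L{\left(69,y{\left(-3,-3 \right)} \right)}\right) = \left(128 + \frac{1}{-1471}\right) \left(\left(42 + 18\right) + \left(2 \left(-3\right)^{2} + 32 \cdot 69 + 64 \left(-3\right) + 69 \left(-3\right)\right)\right) = \left(128 - \frac{1}{1471}\right) \left(60 + \left(2 \cdot 9 + 2208 - 192 - 207\right)\right) = \frac{188287 \left(60 + \left(18 + 2208 - 192 - 207\right)\right)}{1471} = \frac{188287 \left(60 + 1827\right)}{1471} = \frac{188287}{1471} \cdot 1887 = \frac{355297569}{1471}$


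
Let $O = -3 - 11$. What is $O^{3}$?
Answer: $-2744$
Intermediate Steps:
$O = -14$ ($O = -3 - 11 = -14$)
$O^{3} = \left(-14\right)^{3} = -2744$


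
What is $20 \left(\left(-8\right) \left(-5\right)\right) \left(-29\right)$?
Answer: $-23200$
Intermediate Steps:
$20 \left(\left(-8\right) \left(-5\right)\right) \left(-29\right) = 20 \cdot 40 \left(-29\right) = 800 \left(-29\right) = -23200$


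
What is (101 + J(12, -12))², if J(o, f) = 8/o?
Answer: 93025/9 ≈ 10336.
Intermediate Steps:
(101 + J(12, -12))² = (101 + 8/12)² = (101 + 8*(1/12))² = (101 + ⅔)² = (305/3)² = 93025/9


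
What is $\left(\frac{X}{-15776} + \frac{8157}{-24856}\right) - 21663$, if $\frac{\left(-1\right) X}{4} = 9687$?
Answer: $- \frac{66358124799}{3063502} \approx -21661.0$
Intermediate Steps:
$X = -38748$ ($X = \left(-4\right) 9687 = -38748$)
$\left(\frac{X}{-15776} + \frac{8157}{-24856}\right) - 21663 = \left(- \frac{38748}{-15776} + \frac{8157}{-24856}\right) - 21663 = \left(\left(-38748\right) \left(- \frac{1}{15776}\right) + 8157 \left(- \frac{1}{24856}\right)\right) - 21663 = \left(\frac{9687}{3944} - \frac{8157}{24856}\right) - 21663 = \frac{6519027}{3063502} - 21663 = - \frac{66358124799}{3063502}$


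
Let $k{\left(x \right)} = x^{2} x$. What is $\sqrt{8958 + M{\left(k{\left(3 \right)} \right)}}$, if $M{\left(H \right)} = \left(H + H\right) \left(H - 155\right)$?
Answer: $\sqrt{2046} \approx 45.233$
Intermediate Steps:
$k{\left(x \right)} = x^{3}$
$M{\left(H \right)} = 2 H \left(-155 + H\right)$
$\sqrt{8958 + M{\left(k{\left(3 \right)} \right)}} = \sqrt{8958 + 2 \cdot 3^{3} \left(-155 + 3^{3}\right)} = \sqrt{8958 + 2 \cdot 27 \left(-155 + 27\right)} = \sqrt{8958 + 2 \cdot 27 \left(-128\right)} = \sqrt{8958 - 6912} = \sqrt{2046}$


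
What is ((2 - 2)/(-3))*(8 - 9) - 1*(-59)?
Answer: 59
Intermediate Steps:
((2 - 2)/(-3))*(8 - 9) - 1*(-59) = (0*(-⅓))*(-1) + 59 = 0*(-1) + 59 = 0 + 59 = 59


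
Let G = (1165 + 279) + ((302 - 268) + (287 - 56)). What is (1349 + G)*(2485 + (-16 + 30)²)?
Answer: 8198498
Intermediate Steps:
G = 1709 (G = 1444 + (34 + 231) = 1444 + 265 = 1709)
(1349 + G)*(2485 + (-16 + 30)²) = (1349 + 1709)*(2485 + (-16 + 30)²) = 3058*(2485 + 14²) = 3058*(2485 + 196) = 3058*2681 = 8198498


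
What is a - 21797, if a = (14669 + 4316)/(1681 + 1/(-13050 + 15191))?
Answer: -78407235649/3599022 ≈ -21786.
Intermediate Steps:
a = 40646885/3599022 (a = 18985/(1681 + 1/2141) = 18985/(3599022/2141) = 18985*(2141/3599022) = 40646885/3599022 ≈ 11.294)
a - 21797 = 40646885/3599022 - 21797 = -78407235649/3599022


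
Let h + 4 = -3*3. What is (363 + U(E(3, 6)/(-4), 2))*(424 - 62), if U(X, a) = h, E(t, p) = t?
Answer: 126700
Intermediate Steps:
h = -13 (h = -4 - 3*3 = -4 - 9 = -13)
U(X, a) = -13
(363 + U(E(3, 6)/(-4), 2))*(424 - 62) = (363 - 13)*(424 - 62) = 350*362 = 126700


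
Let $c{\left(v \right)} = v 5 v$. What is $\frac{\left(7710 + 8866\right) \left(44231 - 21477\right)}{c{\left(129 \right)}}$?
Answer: $\frac{377170304}{83205} \approx 4533.0$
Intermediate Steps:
$c{\left(v \right)} = 5 v^{2}$ ($c{\left(v \right)} = 5 v v = 5 v^{2}$)
$\frac{\left(7710 + 8866\right) \left(44231 - 21477\right)}{c{\left(129 \right)}} = \frac{\left(7710 + 8866\right) \left(44231 - 21477\right)}{5 \cdot 129^{2}} = \frac{16576 \cdot 22754}{5 \cdot 16641} = \frac{377170304}{83205}$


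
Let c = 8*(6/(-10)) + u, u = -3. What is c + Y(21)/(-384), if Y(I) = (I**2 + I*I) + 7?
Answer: -19421/1920 ≈ -10.115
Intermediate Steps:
c = -39/5 (c = 8*(6/(-10)) - 3 = 8*(6*(-1/10)) - 3 = 8*(-3/5) - 3 = -24/5 - 3 = -39/5 ≈ -7.8000)
Y(I) = 7 + 2*I**2 (Y(I) = (I**2 + I**2) + 7 = 2*I**2 + 7 = 7 + 2*I**2)
c + Y(21)/(-384) = -39/5 + (7 + 2*21**2)/(-384) = -39/5 + (7 + 2*441)*(-1/384) = -39/5 + (7 + 882)*(-1/384) = -39/5 + 889*(-1/384) = -39/5 - 889/384 = -19421/1920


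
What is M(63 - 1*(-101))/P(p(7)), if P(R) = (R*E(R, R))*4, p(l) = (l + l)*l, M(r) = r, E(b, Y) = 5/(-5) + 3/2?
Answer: 41/49 ≈ 0.83673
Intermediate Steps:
E(b, Y) = 1/2 (E(b, Y) = 5*(-1/5) + 3*(1/2) = -1 + 3/2 = 1/2)
p(l) = 2*l**2 (p(l) = (2*l)*l = 2*l**2)
P(R) = 2*R (P(R) = (R*(1/2))*4 = (R/2)*4 = 2*R)
M(63 - 1*(-101))/P(p(7)) = (63 - 1*(-101))/((2*(2*7**2))) = (63 + 101)/((2*(2*49))) = 164/((2*98)) = 164/196 = 164*(1/196) = 41/49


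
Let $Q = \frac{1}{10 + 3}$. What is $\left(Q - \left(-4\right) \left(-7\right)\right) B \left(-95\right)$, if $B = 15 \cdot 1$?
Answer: $\frac{517275}{13} \approx 39790.0$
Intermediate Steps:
$Q = \frac{1}{13} \approx 0.076923$
$B = 15$
$\left(Q - \left(-4\right) \left(-7\right)\right) B \left(-95\right) = \left(\frac{1}{13} - \left(-4\right) \left(-7\right)\right) 15 \left(-95\right) = \left(\frac{1}{13} - 28\right) 15 \left(-95\right) = \left(- \frac{363}{13}\right) 15 \left(-95\right) = \left(- \frac{5445}{13}\right) \left(-95\right) = \frac{517275}{13}$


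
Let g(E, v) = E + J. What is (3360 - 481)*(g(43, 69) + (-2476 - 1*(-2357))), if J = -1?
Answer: -221683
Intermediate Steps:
g(E, v) = -1 + E (g(E, v) = E - 1 = -1 + E)
(3360 - 481)*(g(43, 69) + (-2476 - 1*(-2357))) = (3360 - 481)*((-1 + 43) + (-2476 - 1*(-2357))) = 2879*(42 + (-2476 + 2357)) = 2879*(42 - 119) = 2879*(-77) = -221683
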